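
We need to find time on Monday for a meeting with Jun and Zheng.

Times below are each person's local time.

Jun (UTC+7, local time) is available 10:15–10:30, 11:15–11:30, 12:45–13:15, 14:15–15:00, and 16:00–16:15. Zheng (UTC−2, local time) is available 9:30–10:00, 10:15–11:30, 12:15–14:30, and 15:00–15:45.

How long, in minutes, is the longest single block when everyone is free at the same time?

Jun → UTC: 03:15–03:30, 04:15–04:30, 05:45–06:15, 07:15–08:00, 09:00–09:15.
Zheng → UTC: 11:30–12:00, 12:15–13:30, 14:15–16:30, 17:00–17:45.
Jun ∩ Zheng: (none).
No common window.

0 minutes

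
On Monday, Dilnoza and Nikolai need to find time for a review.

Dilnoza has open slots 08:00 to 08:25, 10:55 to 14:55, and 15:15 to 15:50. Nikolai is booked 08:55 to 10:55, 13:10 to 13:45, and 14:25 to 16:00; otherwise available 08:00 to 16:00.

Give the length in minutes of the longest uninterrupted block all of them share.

135 minutes

Nikolai free within 08:00–16:00: 08:00–08:55, 10:55–13:10, 13:45–14:25.
Dilnoza ∩ Nikolai: 08:00–08:25, 10:55–13:10, 13:45–14:25.
Common window lengths: 25, 135, 40 min; longest is 135.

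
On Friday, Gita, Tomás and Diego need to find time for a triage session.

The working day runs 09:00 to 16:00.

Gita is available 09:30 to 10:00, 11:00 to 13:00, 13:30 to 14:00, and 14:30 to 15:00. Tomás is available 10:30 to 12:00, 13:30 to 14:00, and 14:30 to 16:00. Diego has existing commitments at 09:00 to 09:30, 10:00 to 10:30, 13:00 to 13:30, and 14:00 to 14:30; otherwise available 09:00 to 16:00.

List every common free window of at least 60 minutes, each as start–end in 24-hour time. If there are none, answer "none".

Diego free within 09:00–16:00: 09:30–10:00, 10:30–13:00, 13:30–14:00, 14:30–16:00.
Gita ∩ Tomás: 11:00–12:00, 13:30–14:00, 14:30–15:00.
Gita ∩ Tomás ∩ Diego: 11:00–12:00, 13:30–14:00, 14:30–15:00.
Windows ≥ 60 min: 11:00–12:00.

11:00–12:00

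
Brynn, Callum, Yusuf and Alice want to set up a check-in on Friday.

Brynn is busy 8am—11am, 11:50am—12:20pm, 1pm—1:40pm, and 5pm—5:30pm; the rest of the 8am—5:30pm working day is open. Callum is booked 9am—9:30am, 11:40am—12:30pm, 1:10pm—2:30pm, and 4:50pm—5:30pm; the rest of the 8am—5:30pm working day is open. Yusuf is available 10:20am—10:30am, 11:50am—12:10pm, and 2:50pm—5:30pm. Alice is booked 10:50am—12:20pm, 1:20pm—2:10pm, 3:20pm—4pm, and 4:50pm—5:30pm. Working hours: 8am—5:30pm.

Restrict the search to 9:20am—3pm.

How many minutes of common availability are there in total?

Brynn free within 08:00–17:30: 11:00–11:50, 12:20–13:00, 13:40–17:00.
Callum free within 08:00–17:30: 08:00–09:00, 09:30–11:40, 12:30–13:10, 14:30–16:50.
Alice free within 08:00–17:30: 08:00–10:50, 12:20–13:20, 14:10–15:20, 16:00–16:50.
Brynn ∩ Callum: 11:00–11:40, 12:30–13:00, 14:30–16:50.
Brynn ∩ Callum ∩ Yusuf: 14:50–16:50.
Brynn ∩ Callum ∩ Yusuf ∩ Alice: 14:50–15:20, 16:00–16:50.
Restricted to 09:20–15:00: 14:50–15:00.
Total common minutes: 10.

10 minutes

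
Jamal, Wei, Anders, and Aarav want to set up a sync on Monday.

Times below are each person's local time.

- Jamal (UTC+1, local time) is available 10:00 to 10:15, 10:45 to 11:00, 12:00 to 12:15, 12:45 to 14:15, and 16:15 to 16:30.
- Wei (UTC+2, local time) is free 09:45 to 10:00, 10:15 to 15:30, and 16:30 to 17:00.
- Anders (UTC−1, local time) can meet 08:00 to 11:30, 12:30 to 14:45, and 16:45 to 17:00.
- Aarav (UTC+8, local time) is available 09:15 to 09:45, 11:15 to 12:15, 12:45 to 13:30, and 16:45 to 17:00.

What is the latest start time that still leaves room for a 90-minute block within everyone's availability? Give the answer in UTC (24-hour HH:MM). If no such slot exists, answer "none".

none

Jamal → UTC: 09:00–09:15, 09:45–10:00, 11:00–11:15, 11:45–13:15, 15:15–15:30.
Wei → UTC: 07:45–08:00, 08:15–13:30, 14:30–15:00.
Anders → UTC: 09:00–12:30, 13:30–15:45, 17:45–18:00.
Aarav → UTC: 01:15–01:45, 03:15–04:15, 04:45–05:30, 08:45–09:00.
Jamal ∩ Wei: 09:00–09:15, 09:45–10:00, 11:00–11:15, 11:45–13:15.
Jamal ∩ Wei ∩ Anders: 09:00–09:15, 09:45–10:00, 11:00–11:15, 11:45–12:30.
Jamal ∩ Wei ∩ Anders ∩ Aarav: (none).
Windows ≥ 90 min: (none).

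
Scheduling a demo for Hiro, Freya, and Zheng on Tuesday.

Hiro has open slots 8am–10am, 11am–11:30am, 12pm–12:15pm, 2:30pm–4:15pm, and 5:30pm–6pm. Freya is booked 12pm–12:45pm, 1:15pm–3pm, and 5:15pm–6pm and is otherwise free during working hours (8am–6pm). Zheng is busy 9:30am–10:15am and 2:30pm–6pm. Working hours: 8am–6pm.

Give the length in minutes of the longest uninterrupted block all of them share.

Freya free within 08:00–18:00: 08:00–12:00, 12:45–13:15, 15:00–17:15.
Zheng free within 08:00–18:00: 08:00–09:30, 10:15–14:30.
Hiro ∩ Freya: 08:00–10:00, 11:00–11:30, 15:00–16:15.
Hiro ∩ Freya ∩ Zheng: 08:00–09:30, 11:00–11:30.
Common window lengths: 90, 30 min; longest is 90.

90 minutes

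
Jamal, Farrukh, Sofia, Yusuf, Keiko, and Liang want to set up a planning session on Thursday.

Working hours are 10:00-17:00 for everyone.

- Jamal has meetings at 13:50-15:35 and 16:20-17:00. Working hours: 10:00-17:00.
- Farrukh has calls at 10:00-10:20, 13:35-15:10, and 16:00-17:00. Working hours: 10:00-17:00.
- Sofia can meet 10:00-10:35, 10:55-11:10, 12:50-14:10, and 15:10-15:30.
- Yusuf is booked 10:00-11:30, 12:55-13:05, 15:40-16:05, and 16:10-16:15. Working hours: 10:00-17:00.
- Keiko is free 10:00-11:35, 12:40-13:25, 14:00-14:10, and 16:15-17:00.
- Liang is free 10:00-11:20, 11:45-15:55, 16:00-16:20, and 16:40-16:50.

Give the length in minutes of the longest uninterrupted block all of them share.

20 minutes

Jamal free within 10:00–17:00: 10:00–13:50, 15:35–16:20.
Farrukh free within 10:00–17:00: 10:20–13:35, 15:10–16:00.
Yusuf free within 10:00–17:00: 11:30–12:55, 13:05–15:40, 16:05–16:10, 16:15–17:00.
Jamal ∩ Farrukh: 10:20–13:35, 15:35–16:00.
Jamal ∩ Farrukh ∩ Sofia: 10:20–10:35, 10:55–11:10, 12:50–13:35.
Jamal ∩ Farrukh ∩ Sofia ∩ Yusuf: 12:50–12:55, 13:05–13:35.
Jamal ∩ Farrukh ∩ Sofia ∩ Yusuf ∩ Keiko: 12:50–12:55, 13:05–13:25.
Jamal ∩ Farrukh ∩ Sofia ∩ Yusuf ∩ Keiko ∩ Liang: 12:50–12:55, 13:05–13:25.
Common window lengths: 5, 20 min; longest is 20.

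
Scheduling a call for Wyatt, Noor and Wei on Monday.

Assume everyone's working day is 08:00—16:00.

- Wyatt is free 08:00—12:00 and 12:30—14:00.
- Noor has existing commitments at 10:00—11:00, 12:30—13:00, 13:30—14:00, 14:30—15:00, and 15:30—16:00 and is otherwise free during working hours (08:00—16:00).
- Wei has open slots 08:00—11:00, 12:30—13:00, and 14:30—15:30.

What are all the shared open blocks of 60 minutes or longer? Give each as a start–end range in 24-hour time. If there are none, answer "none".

08:00–10:00

Noor free within 08:00–16:00: 08:00–10:00, 11:00–12:30, 13:00–13:30, 14:00–14:30, 15:00–15:30.
Wyatt ∩ Noor: 08:00–10:00, 11:00–12:00, 13:00–13:30.
Wyatt ∩ Noor ∩ Wei: 08:00–10:00.
Windows ≥ 60 min: 08:00–10:00.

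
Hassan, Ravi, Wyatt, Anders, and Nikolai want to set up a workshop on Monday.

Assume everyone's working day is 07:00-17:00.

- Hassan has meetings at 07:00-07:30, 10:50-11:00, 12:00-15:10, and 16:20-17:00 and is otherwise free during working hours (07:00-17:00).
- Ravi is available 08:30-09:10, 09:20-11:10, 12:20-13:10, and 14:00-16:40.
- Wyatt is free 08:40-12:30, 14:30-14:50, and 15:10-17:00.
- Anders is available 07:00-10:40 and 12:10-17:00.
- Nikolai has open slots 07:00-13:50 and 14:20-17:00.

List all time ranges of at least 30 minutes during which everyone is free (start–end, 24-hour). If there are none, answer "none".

08:40–09:10, 09:20–10:40, 15:10–16:20

Hassan free within 07:00–17:00: 07:30–10:50, 11:00–12:00, 15:10–16:20.
Hassan ∩ Ravi: 08:30–09:10, 09:20–10:50, 11:00–11:10, 15:10–16:20.
Hassan ∩ Ravi ∩ Wyatt: 08:40–09:10, 09:20–10:50, 11:00–11:10, 15:10–16:20.
Hassan ∩ Ravi ∩ Wyatt ∩ Anders: 08:40–09:10, 09:20–10:40, 15:10–16:20.
Hassan ∩ Ravi ∩ Wyatt ∩ Anders ∩ Nikolai: 08:40–09:10, 09:20–10:40, 15:10–16:20.
Windows ≥ 30 min: 08:40–09:10, 09:20–10:40, 15:10–16:20.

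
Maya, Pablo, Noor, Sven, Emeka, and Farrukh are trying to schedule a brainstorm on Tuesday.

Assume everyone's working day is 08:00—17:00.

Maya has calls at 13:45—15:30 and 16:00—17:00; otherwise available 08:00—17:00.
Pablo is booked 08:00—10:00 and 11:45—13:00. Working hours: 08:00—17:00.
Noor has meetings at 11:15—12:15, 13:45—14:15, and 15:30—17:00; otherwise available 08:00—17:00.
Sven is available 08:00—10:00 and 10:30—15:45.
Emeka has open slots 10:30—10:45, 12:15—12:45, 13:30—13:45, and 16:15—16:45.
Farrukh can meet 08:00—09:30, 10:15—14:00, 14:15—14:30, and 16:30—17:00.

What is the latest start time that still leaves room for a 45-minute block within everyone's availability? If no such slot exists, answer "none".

none

Maya free within 08:00–17:00: 08:00–13:45, 15:30–16:00.
Pablo free within 08:00–17:00: 10:00–11:45, 13:00–17:00.
Noor free within 08:00–17:00: 08:00–11:15, 12:15–13:45, 14:15–15:30.
Maya ∩ Pablo: 10:00–11:45, 13:00–13:45, 15:30–16:00.
Maya ∩ Pablo ∩ Noor: 10:00–11:15, 13:00–13:45.
Maya ∩ Pablo ∩ Noor ∩ Sven: 10:30–11:15, 13:00–13:45.
Maya ∩ Pablo ∩ Noor ∩ Sven ∩ Emeka: 10:30–10:45, 13:30–13:45.
Maya ∩ Pablo ∩ Noor ∩ Sven ∩ Emeka ∩ Farrukh: 10:30–10:45, 13:30–13:45.
Windows ≥ 45 min: (none).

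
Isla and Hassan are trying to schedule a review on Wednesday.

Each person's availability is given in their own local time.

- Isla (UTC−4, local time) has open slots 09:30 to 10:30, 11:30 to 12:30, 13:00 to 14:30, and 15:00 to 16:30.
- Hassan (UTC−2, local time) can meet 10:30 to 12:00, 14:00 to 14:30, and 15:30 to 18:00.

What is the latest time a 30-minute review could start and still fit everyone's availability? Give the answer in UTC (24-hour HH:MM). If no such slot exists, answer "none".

19:30

Isla → UTC: 13:30–14:30, 15:30–16:30, 17:00–18:30, 19:00–20:30.
Hassan → UTC: 12:30–14:00, 16:00–16:30, 17:30–20:00.
Isla ∩ Hassan: 13:30–14:00, 16:00–16:30, 17:30–18:30, 19:00–20:00.
Windows ≥ 30 min: 13:30–14:00, 16:00–16:30, 17:30–18:30, 19:00–20:00.
Latest start in the last window 19:00–20:00 is 20:00 − 30 min = 19:30.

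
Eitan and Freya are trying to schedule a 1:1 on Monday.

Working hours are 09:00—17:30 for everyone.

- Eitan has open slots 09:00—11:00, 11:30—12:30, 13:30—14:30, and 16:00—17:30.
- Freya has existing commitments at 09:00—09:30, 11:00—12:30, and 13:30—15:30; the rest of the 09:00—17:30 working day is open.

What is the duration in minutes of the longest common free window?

90 minutes

Freya free within 09:00–17:30: 09:30–11:00, 12:30–13:30, 15:30–17:30.
Eitan ∩ Freya: 09:30–11:00, 16:00–17:30.
Common window lengths: 90, 90 min; longest is 90.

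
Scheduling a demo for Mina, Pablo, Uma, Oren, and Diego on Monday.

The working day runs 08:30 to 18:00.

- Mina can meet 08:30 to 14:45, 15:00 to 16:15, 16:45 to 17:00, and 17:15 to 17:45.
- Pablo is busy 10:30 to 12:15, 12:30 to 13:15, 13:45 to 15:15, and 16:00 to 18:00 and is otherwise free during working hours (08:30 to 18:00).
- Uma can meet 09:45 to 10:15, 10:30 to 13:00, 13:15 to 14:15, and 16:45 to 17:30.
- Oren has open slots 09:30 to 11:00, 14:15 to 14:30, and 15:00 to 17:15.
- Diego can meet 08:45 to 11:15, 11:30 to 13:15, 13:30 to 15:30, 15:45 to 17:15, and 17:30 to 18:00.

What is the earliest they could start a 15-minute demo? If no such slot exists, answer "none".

09:45

Pablo free within 08:30–18:00: 08:30–10:30, 12:15–12:30, 13:15–13:45, 15:15–16:00.
Mina ∩ Pablo: 08:30–10:30, 12:15–12:30, 13:15–13:45, 15:15–16:00.
Mina ∩ Pablo ∩ Uma: 09:45–10:15, 12:15–12:30, 13:15–13:45.
Mina ∩ Pablo ∩ Uma ∩ Oren: 09:45–10:15.
Mina ∩ Pablo ∩ Uma ∩ Oren ∩ Diego: 09:45–10:15.
Windows ≥ 15 min: 09:45–10:15.
Earliest such window starts at 09:45.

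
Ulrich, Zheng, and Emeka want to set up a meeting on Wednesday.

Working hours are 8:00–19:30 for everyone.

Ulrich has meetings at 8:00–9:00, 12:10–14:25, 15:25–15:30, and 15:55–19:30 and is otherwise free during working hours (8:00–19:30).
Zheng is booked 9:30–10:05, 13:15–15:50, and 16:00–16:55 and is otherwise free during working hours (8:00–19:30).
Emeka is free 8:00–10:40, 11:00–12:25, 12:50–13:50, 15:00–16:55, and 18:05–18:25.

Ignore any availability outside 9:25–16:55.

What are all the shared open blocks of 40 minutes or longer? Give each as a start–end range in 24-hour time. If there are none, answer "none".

Ulrich free within 08:00–19:30: 09:00–12:10, 14:25–15:25, 15:30–15:55.
Zheng free within 08:00–19:30: 08:00–09:30, 10:05–13:15, 15:50–16:00, 16:55–19:30.
Ulrich ∩ Zheng: 09:00–09:30, 10:05–12:10, 15:50–15:55.
Ulrich ∩ Zheng ∩ Emeka: 09:00–09:30, 10:05–10:40, 11:00–12:10, 15:50–15:55.
Restricted to 09:25–16:55: 09:25–09:30, 10:05–10:40, 11:00–12:10, 15:50–15:55.
Windows ≥ 40 min: 11:00–12:10.

11:00–12:10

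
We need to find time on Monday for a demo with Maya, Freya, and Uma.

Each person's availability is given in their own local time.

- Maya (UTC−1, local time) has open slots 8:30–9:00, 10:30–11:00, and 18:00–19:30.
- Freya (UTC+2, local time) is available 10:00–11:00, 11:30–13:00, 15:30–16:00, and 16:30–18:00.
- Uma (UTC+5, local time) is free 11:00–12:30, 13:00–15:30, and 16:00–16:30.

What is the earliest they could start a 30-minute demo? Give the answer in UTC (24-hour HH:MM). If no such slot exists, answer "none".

09:30

Maya → UTC: 09:30–10:00, 11:30–12:00, 19:00–20:30.
Freya → UTC: 08:00–09:00, 09:30–11:00, 13:30–14:00, 14:30–16:00.
Uma → UTC: 06:00–07:30, 08:00–10:30, 11:00–11:30.
Maya ∩ Freya: 09:30–10:00.
Maya ∩ Freya ∩ Uma: 09:30–10:00.
Windows ≥ 30 min: 09:30–10:00.
Earliest such window starts at 09:30.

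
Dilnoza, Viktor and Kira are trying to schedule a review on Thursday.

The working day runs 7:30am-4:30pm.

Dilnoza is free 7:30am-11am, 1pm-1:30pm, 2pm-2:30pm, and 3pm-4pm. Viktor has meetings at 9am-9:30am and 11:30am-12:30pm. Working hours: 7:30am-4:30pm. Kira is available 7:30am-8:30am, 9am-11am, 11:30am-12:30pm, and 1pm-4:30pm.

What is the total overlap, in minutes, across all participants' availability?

270 minutes

Viktor free within 07:30–16:30: 07:30–09:00, 09:30–11:30, 12:30–16:30.
Dilnoza ∩ Viktor: 07:30–09:00, 09:30–11:00, 13:00–13:30, 14:00–14:30, 15:00–16:00.
Dilnoza ∩ Viktor ∩ Kira: 07:30–08:30, 09:30–11:00, 13:00–13:30, 14:00–14:30, 15:00–16:00.
Total common minutes: 60 + 90 + 30 + 30 + 60 = 270.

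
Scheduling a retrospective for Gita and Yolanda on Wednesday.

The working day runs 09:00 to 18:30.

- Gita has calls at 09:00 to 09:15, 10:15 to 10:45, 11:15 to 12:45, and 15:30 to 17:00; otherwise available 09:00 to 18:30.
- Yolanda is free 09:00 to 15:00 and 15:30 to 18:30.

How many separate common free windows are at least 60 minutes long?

3

Gita free within 09:00–18:30: 09:15–10:15, 10:45–11:15, 12:45–15:30, 17:00–18:30.
Gita ∩ Yolanda: 09:15–10:15, 10:45–11:15, 12:45–15:00, 17:00–18:30.
Windows ≥ 60 min: 09:15–10:15, 12:45–15:00, 17:00–18:30.
That's 3 windows.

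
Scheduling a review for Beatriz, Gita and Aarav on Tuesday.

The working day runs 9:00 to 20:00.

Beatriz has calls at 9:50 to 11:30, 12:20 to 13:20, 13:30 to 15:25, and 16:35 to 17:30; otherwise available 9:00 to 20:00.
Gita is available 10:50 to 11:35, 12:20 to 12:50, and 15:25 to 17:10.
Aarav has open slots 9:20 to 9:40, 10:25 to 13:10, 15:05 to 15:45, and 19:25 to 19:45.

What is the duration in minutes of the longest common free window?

20 minutes

Beatriz free within 09:00–20:00: 09:00–09:50, 11:30–12:20, 13:20–13:30, 15:25–16:35, 17:30–20:00.
Beatriz ∩ Gita: 11:30–11:35, 15:25–16:35.
Beatriz ∩ Gita ∩ Aarav: 11:30–11:35, 15:25–15:45.
Common window lengths: 5, 20 min; longest is 20.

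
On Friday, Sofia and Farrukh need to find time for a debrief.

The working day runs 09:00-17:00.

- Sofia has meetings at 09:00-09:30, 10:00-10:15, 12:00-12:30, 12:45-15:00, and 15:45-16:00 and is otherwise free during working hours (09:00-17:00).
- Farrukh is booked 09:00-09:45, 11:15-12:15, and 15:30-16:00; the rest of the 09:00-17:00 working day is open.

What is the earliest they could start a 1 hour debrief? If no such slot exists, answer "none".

Sofia free within 09:00–17:00: 09:30–10:00, 10:15–12:00, 12:30–12:45, 15:00–15:45, 16:00–17:00.
Farrukh free within 09:00–17:00: 09:45–11:15, 12:15–15:30, 16:00–17:00.
Sofia ∩ Farrukh: 09:45–10:00, 10:15–11:15, 12:30–12:45, 15:00–15:30, 16:00–17:00.
Windows ≥ 60 min: 10:15–11:15, 16:00–17:00.
Earliest such window starts at 10:15.

10:15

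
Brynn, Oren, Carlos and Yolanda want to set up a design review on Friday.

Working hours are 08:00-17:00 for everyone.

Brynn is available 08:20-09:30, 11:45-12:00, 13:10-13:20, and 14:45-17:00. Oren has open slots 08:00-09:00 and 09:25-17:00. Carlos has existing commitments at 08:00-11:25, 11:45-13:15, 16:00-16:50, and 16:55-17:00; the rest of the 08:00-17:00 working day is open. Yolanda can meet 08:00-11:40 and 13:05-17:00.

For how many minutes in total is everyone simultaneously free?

Carlos free within 08:00–17:00: 11:25–11:45, 13:15–16:00, 16:50–16:55.
Brynn ∩ Oren: 08:20–09:00, 09:25–09:30, 11:45–12:00, 13:10–13:20, 14:45–17:00.
Brynn ∩ Oren ∩ Carlos: 13:15–13:20, 14:45–16:00, 16:50–16:55.
Brynn ∩ Oren ∩ Carlos ∩ Yolanda: 13:15–13:20, 14:45–16:00, 16:50–16:55.
Total common minutes: 5 + 75 + 5 = 85.

85 minutes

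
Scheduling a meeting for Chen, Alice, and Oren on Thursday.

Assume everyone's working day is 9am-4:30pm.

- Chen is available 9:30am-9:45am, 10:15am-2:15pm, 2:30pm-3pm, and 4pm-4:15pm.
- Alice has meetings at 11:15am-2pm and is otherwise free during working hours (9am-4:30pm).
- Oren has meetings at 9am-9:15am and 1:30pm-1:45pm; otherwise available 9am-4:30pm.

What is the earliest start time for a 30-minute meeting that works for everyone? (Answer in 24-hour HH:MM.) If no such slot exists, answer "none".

10:15

Alice free within 09:00–16:30: 09:00–11:15, 14:00–16:30.
Oren free within 09:00–16:30: 09:15–13:30, 13:45–16:30.
Chen ∩ Alice: 09:30–09:45, 10:15–11:15, 14:00–14:15, 14:30–15:00, 16:00–16:15.
Chen ∩ Alice ∩ Oren: 09:30–09:45, 10:15–11:15, 14:00–14:15, 14:30–15:00, 16:00–16:15.
Windows ≥ 30 min: 10:15–11:15, 14:30–15:00.
Earliest such window starts at 10:15.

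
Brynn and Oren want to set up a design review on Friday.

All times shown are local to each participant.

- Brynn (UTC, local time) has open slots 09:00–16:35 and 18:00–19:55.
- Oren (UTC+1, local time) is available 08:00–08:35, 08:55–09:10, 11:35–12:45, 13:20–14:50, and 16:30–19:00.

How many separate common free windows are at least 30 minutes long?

3

Brynn → UTC: 09:00–16:35, 18:00–19:55.
Oren → UTC: 07:00–07:35, 07:55–08:10, 10:35–11:45, 12:20–13:50, 15:30–18:00.
Brynn ∩ Oren: 10:35–11:45, 12:20–13:50, 15:30–16:35.
Windows ≥ 30 min: 10:35–11:45, 12:20–13:50, 15:30–16:35.
That's 3 windows.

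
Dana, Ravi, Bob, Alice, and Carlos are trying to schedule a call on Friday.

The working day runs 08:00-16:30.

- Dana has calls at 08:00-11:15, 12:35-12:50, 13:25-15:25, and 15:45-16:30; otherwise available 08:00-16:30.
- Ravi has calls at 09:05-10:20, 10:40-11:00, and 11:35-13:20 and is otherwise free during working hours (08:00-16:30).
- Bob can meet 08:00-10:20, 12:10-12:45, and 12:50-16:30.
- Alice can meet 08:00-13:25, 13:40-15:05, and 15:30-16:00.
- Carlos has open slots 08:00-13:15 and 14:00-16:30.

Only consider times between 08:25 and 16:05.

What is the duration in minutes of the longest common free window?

Dana free within 08:00–16:30: 11:15–12:35, 12:50–13:25, 15:25–15:45.
Ravi free within 08:00–16:30: 08:00–09:05, 10:20–10:40, 11:00–11:35, 13:20–16:30.
Dana ∩ Ravi: 11:15–11:35, 13:20–13:25, 15:25–15:45.
Dana ∩ Ravi ∩ Bob: 13:20–13:25, 15:25–15:45.
Dana ∩ Ravi ∩ Bob ∩ Alice: 13:20–13:25, 15:30–15:45.
Dana ∩ Ravi ∩ Bob ∩ Alice ∩ Carlos: 15:30–15:45.
Restricted to 08:25–16:05: 15:30–15:45.
Single common window of 15 minutes.

15 minutes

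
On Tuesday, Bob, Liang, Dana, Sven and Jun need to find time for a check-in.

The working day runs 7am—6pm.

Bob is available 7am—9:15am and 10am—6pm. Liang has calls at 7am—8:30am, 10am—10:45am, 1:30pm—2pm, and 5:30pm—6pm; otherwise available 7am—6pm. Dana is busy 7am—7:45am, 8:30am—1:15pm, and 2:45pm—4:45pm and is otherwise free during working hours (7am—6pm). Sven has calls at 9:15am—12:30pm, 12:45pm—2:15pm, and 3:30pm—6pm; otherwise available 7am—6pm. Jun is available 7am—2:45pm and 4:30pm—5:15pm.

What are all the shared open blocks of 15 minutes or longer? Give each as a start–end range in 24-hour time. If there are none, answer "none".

Liang free within 07:00–18:00: 08:30–10:00, 10:45–13:30, 14:00–17:30.
Dana free within 07:00–18:00: 07:45–08:30, 13:15–14:45, 16:45–18:00.
Sven free within 07:00–18:00: 07:00–09:15, 12:30–12:45, 14:15–15:30.
Bob ∩ Liang: 08:30–09:15, 10:45–13:30, 14:00–17:30.
Bob ∩ Liang ∩ Dana: 13:15–13:30, 14:00–14:45, 16:45–17:30.
Bob ∩ Liang ∩ Dana ∩ Sven: 14:15–14:45.
Bob ∩ Liang ∩ Dana ∩ Sven ∩ Jun: 14:15–14:45.
Windows ≥ 15 min: 14:15–14:45.

14:15–14:45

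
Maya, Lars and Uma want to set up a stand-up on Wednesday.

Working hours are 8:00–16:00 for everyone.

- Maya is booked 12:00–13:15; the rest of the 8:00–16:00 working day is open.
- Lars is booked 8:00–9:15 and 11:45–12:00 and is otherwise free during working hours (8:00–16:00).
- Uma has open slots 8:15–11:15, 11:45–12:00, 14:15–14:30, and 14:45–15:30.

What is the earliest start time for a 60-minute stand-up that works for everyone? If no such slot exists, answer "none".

Maya free within 08:00–16:00: 08:00–12:00, 13:15–16:00.
Lars free within 08:00–16:00: 09:15–11:45, 12:00–16:00.
Maya ∩ Lars: 09:15–11:45, 13:15–16:00.
Maya ∩ Lars ∩ Uma: 09:15–11:15, 14:15–14:30, 14:45–15:30.
Windows ≥ 60 min: 09:15–11:15.
Earliest such window starts at 09:15.

09:15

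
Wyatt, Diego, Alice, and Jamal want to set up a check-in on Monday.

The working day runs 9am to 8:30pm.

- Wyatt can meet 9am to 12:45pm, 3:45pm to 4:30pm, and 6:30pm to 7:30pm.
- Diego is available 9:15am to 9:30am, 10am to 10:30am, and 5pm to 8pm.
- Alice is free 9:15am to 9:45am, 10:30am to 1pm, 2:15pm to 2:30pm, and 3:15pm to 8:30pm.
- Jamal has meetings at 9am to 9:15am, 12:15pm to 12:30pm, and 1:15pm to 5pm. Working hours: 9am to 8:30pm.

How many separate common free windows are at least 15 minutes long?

Jamal free within 09:00–20:30: 09:15–12:15, 12:30–13:15, 17:00–20:30.
Wyatt ∩ Diego: 09:15–09:30, 10:00–10:30, 18:30–19:30.
Wyatt ∩ Diego ∩ Alice: 09:15–09:30, 18:30–19:30.
Wyatt ∩ Diego ∩ Alice ∩ Jamal: 09:15–09:30, 18:30–19:30.
Windows ≥ 15 min: 09:15–09:30, 18:30–19:30.
That's 2 windows.

2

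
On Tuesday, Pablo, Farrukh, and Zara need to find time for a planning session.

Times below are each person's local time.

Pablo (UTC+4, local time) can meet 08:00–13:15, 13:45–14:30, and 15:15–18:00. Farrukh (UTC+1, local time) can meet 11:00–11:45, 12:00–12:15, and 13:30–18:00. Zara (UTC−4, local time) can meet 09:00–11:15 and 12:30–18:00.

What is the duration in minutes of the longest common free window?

60 minutes

Pablo → UTC: 04:00–09:15, 09:45–10:30, 11:15–14:00.
Farrukh → UTC: 10:00–10:45, 11:00–11:15, 12:30–17:00.
Zara → UTC: 13:00–15:15, 16:30–22:00.
Pablo ∩ Farrukh: 10:00–10:30, 12:30–14:00.
Pablo ∩ Farrukh ∩ Zara: 13:00–14:00.
Single common window of 60 minutes.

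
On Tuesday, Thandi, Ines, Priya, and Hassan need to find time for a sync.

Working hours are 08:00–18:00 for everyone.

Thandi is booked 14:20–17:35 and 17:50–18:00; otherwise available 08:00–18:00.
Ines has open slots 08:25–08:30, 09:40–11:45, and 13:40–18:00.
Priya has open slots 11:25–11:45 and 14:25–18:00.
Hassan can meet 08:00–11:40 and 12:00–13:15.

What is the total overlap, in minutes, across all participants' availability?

Thandi free within 08:00–18:00: 08:00–14:20, 17:35–17:50.
Thandi ∩ Ines: 08:25–08:30, 09:40–11:45, 13:40–14:20, 17:35–17:50.
Thandi ∩ Ines ∩ Priya: 11:25–11:45, 17:35–17:50.
Thandi ∩ Ines ∩ Priya ∩ Hassan: 11:25–11:40.
Total common minutes: 15.

15 minutes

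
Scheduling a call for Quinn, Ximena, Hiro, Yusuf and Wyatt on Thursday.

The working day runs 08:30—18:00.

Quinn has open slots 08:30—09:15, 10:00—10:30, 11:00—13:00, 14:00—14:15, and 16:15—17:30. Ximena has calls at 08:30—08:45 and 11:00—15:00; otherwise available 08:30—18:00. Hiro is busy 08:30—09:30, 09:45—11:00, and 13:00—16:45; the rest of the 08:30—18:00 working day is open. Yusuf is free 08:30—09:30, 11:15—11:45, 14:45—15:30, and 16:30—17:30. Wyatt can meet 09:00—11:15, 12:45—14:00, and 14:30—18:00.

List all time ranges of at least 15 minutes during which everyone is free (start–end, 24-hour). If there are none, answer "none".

16:45–17:30

Ximena free within 08:30–18:00: 08:45–11:00, 15:00–18:00.
Hiro free within 08:30–18:00: 09:30–09:45, 11:00–13:00, 16:45–18:00.
Quinn ∩ Ximena: 08:45–09:15, 10:00–10:30, 16:15–17:30.
Quinn ∩ Ximena ∩ Hiro: 16:45–17:30.
Quinn ∩ Ximena ∩ Hiro ∩ Yusuf: 16:45–17:30.
Quinn ∩ Ximena ∩ Hiro ∩ Yusuf ∩ Wyatt: 16:45–17:30.
Windows ≥ 15 min: 16:45–17:30.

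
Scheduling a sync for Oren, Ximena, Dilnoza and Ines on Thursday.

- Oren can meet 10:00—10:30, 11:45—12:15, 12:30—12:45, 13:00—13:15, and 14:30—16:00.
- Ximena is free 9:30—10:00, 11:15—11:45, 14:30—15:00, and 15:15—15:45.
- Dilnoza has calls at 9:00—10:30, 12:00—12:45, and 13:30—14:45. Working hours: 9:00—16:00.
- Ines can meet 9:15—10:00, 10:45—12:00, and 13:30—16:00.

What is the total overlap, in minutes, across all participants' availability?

45 minutes

Dilnoza free within 09:00–16:00: 10:30–12:00, 12:45–13:30, 14:45–16:00.
Oren ∩ Ximena: 14:30–15:00, 15:15–15:45.
Oren ∩ Ximena ∩ Dilnoza: 14:45–15:00, 15:15–15:45.
Oren ∩ Ximena ∩ Dilnoza ∩ Ines: 14:45–15:00, 15:15–15:45.
Total common minutes: 15 + 30 = 45.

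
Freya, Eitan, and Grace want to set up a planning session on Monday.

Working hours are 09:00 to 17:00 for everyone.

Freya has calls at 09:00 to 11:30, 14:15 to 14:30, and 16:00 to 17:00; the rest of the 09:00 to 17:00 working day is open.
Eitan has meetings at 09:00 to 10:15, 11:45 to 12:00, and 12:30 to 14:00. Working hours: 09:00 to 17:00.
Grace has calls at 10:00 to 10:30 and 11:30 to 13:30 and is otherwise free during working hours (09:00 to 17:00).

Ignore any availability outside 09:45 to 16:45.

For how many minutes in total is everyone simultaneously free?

Freya free within 09:00–17:00: 11:30–14:15, 14:30–16:00.
Eitan free within 09:00–17:00: 10:15–11:45, 12:00–12:30, 14:00–17:00.
Grace free within 09:00–17:00: 09:00–10:00, 10:30–11:30, 13:30–17:00.
Freya ∩ Eitan: 11:30–11:45, 12:00–12:30, 14:00–14:15, 14:30–16:00.
Freya ∩ Eitan ∩ Grace: 14:00–14:15, 14:30–16:00.
Restricted to 09:45–16:45: 14:00–14:15, 14:30–16:00.
Total common minutes: 15 + 90 = 105.

105 minutes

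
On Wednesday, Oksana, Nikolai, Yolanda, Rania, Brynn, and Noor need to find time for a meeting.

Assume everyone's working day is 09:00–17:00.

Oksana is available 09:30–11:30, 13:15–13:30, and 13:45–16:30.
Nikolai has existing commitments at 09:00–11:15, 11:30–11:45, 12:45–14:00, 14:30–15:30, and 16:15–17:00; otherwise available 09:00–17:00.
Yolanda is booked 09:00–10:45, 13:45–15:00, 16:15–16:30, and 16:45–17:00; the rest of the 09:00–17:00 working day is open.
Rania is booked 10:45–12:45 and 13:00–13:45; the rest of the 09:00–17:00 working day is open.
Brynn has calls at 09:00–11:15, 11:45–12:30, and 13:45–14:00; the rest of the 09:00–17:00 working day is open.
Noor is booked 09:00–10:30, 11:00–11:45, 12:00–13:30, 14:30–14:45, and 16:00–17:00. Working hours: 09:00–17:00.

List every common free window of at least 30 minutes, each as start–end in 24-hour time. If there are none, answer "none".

15:30–16:00

Nikolai free within 09:00–17:00: 11:15–11:30, 11:45–12:45, 14:00–14:30, 15:30–16:15.
Yolanda free within 09:00–17:00: 10:45–13:45, 15:00–16:15, 16:30–16:45.
Rania free within 09:00–17:00: 09:00–10:45, 12:45–13:00, 13:45–17:00.
Brynn free within 09:00–17:00: 11:15–11:45, 12:30–13:45, 14:00–17:00.
Noor free within 09:00–17:00: 10:30–11:00, 11:45–12:00, 13:30–14:30, 14:45–16:00.
Oksana ∩ Nikolai: 11:15–11:30, 14:00–14:30, 15:30–16:15.
Oksana ∩ Nikolai ∩ Yolanda: 11:15–11:30, 15:30–16:15.
Oksana ∩ Nikolai ∩ Yolanda ∩ Rania: 15:30–16:15.
Oksana ∩ Nikolai ∩ Yolanda ∩ Rania ∩ Brynn: 15:30–16:15.
Oksana ∩ Nikolai ∩ Yolanda ∩ Rania ∩ Brynn ∩ Noor: 15:30–16:00.
Windows ≥ 30 min: 15:30–16:00.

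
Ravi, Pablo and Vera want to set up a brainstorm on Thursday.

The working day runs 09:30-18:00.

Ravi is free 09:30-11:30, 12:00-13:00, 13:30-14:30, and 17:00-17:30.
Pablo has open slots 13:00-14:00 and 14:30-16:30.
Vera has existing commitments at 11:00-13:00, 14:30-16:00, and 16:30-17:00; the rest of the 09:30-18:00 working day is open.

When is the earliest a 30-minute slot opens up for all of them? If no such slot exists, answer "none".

Vera free within 09:30–18:00: 09:30–11:00, 13:00–14:30, 16:00–16:30, 17:00–18:00.
Ravi ∩ Pablo: 13:30–14:00.
Ravi ∩ Pablo ∩ Vera: 13:30–14:00.
Windows ≥ 30 min: 13:30–14:00.
Earliest such window starts at 13:30.

13:30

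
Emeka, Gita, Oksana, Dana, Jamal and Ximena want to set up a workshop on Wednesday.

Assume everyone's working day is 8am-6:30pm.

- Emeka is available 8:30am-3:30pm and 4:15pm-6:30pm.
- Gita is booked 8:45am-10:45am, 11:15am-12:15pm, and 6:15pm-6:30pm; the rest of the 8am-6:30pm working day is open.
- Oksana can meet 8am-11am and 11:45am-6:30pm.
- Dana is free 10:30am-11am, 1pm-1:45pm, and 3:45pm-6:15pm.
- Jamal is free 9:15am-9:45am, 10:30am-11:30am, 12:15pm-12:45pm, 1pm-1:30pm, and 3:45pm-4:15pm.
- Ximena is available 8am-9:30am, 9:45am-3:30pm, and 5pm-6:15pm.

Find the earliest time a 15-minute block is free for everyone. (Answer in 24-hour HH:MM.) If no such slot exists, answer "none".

10:45

Gita free within 08:00–18:30: 08:00–08:45, 10:45–11:15, 12:15–18:15.
Emeka ∩ Gita: 08:30–08:45, 10:45–11:15, 12:15–15:30, 16:15–18:15.
Emeka ∩ Gita ∩ Oksana: 08:30–08:45, 10:45–11:00, 12:15–15:30, 16:15–18:15.
Emeka ∩ Gita ∩ Oksana ∩ Dana: 10:45–11:00, 13:00–13:45, 16:15–18:15.
Emeka ∩ Gita ∩ Oksana ∩ Dana ∩ Jamal: 10:45–11:00, 13:00–13:30.
Emeka ∩ Gita ∩ Oksana ∩ Dana ∩ Jamal ∩ Ximena: 10:45–11:00, 13:00–13:30.
Windows ≥ 15 min: 10:45–11:00, 13:00–13:30.
Earliest such window starts at 10:45.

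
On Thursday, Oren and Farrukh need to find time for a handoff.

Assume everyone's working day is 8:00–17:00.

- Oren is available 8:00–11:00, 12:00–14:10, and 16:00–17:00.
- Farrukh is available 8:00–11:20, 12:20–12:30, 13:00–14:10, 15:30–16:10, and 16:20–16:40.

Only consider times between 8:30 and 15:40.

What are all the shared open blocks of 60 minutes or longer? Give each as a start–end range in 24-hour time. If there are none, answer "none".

Oren ∩ Farrukh: 08:00–11:00, 12:20–12:30, 13:00–14:10, 16:00–16:10, 16:20–16:40.
Restricted to 08:30–15:40: 08:30–11:00, 12:20–12:30, 13:00–14:10.
Windows ≥ 60 min: 08:30–11:00, 13:00–14:10.

08:30–11:00, 13:00–14:10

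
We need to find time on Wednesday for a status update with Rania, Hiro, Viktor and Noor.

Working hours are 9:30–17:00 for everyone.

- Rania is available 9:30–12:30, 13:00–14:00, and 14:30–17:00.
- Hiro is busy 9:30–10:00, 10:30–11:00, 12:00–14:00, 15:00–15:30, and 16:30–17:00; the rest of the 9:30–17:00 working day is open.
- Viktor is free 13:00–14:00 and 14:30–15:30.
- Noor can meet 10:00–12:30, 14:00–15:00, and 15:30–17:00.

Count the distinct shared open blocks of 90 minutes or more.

0

Hiro free within 09:30–17:00: 10:00–10:30, 11:00–12:00, 14:00–15:00, 15:30–16:30.
Rania ∩ Hiro: 10:00–10:30, 11:00–12:00, 14:30–15:00, 15:30–16:30.
Rania ∩ Hiro ∩ Viktor: 14:30–15:00.
Rania ∩ Hiro ∩ Viktor ∩ Noor: 14:30–15:00.
Windows ≥ 90 min: (none).
That's 0 windows.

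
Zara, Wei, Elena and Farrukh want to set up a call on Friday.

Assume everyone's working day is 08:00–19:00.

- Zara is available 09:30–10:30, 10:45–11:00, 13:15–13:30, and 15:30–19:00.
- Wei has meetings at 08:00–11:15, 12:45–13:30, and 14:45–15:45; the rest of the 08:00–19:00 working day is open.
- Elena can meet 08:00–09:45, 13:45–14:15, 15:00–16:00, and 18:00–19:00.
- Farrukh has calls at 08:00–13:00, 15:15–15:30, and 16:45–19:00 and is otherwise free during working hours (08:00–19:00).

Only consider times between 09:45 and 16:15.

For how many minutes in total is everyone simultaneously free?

Wei free within 08:00–19:00: 11:15–12:45, 13:30–14:45, 15:45–19:00.
Farrukh free within 08:00–19:00: 13:00–15:15, 15:30–16:45.
Zara ∩ Wei: 15:45–19:00.
Zara ∩ Wei ∩ Elena: 15:45–16:00, 18:00–19:00.
Zara ∩ Wei ∩ Elena ∩ Farrukh: 15:45–16:00.
Restricted to 09:45–16:15: 15:45–16:00.
Total common minutes: 15.

15 minutes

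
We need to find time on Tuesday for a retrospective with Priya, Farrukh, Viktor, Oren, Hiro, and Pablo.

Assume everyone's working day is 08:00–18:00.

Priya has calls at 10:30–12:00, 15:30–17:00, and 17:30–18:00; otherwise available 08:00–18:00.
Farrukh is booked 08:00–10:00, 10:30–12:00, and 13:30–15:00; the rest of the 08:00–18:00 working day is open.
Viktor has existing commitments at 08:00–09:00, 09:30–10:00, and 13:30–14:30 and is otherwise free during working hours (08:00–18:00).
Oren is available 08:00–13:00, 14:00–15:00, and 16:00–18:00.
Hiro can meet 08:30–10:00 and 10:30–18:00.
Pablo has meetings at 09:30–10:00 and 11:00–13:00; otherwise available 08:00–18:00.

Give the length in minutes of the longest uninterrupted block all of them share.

Priya free within 08:00–18:00: 08:00–10:30, 12:00–15:30, 17:00–17:30.
Farrukh free within 08:00–18:00: 10:00–10:30, 12:00–13:30, 15:00–18:00.
Viktor free within 08:00–18:00: 09:00–09:30, 10:00–13:30, 14:30–18:00.
Pablo free within 08:00–18:00: 08:00–09:30, 10:00–11:00, 13:00–18:00.
Priya ∩ Farrukh: 10:00–10:30, 12:00–13:30, 15:00–15:30, 17:00–17:30.
Priya ∩ Farrukh ∩ Viktor: 10:00–10:30, 12:00–13:30, 15:00–15:30, 17:00–17:30.
Priya ∩ Farrukh ∩ Viktor ∩ Oren: 10:00–10:30, 12:00–13:00, 17:00–17:30.
Priya ∩ Farrukh ∩ Viktor ∩ Oren ∩ Hiro: 12:00–13:00, 17:00–17:30.
Priya ∩ Farrukh ∩ Viktor ∩ Oren ∩ Hiro ∩ Pablo: 17:00–17:30.
Single common window of 30 minutes.

30 minutes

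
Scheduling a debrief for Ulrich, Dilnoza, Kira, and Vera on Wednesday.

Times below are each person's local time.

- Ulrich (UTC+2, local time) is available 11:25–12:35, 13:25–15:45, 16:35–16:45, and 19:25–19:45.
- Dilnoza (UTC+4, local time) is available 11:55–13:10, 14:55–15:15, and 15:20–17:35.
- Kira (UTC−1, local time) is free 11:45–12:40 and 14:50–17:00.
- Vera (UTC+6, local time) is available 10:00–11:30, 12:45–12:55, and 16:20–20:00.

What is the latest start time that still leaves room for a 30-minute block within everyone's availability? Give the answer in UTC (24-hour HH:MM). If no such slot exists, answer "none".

Ulrich → UTC: 09:25–10:35, 11:25–13:45, 14:35–14:45, 17:25–17:45.
Dilnoza → UTC: 07:55–09:10, 10:55–11:15, 11:20–13:35.
Kira → UTC: 12:45–13:40, 15:50–18:00.
Vera → UTC: 04:00–05:30, 06:45–06:55, 10:20–14:00.
Ulrich ∩ Dilnoza: 11:25–13:35.
Ulrich ∩ Dilnoza ∩ Kira: 12:45–13:35.
Ulrich ∩ Dilnoza ∩ Kira ∩ Vera: 12:45–13:35.
Windows ≥ 30 min: 12:45–13:35.
Latest start in the last window 12:45–13:35 is 13:35 − 30 min = 13:05.

13:05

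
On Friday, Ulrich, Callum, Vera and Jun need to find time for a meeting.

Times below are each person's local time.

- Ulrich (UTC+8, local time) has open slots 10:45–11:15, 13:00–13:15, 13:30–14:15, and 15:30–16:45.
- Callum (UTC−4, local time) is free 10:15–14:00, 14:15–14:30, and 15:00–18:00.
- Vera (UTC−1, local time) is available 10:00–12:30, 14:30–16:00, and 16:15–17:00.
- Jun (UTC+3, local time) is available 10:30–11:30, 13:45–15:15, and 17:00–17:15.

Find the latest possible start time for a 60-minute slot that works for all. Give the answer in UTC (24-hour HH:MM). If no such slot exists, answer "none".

Ulrich → UTC: 02:45–03:15, 05:00–05:15, 05:30–06:15, 07:30–08:45.
Callum → UTC: 14:15–18:00, 18:15–18:30, 19:00–22:00.
Vera → UTC: 11:00–13:30, 15:30–17:00, 17:15–18:00.
Jun → UTC: 07:30–08:30, 10:45–12:15, 14:00–14:15.
Ulrich ∩ Callum: (none).
Ulrich ∩ Callum ∩ Vera: (none).
Ulrich ∩ Callum ∩ Vera ∩ Jun: (none).
Windows ≥ 60 min: (none).

none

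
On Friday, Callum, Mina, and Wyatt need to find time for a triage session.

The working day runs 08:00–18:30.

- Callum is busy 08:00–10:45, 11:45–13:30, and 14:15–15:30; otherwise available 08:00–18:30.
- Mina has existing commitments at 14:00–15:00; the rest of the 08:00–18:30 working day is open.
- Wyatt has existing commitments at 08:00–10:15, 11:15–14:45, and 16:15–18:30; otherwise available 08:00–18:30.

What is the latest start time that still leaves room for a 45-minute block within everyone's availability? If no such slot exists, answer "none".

Callum free within 08:00–18:30: 10:45–11:45, 13:30–14:15, 15:30–18:30.
Mina free within 08:00–18:30: 08:00–14:00, 15:00–18:30.
Wyatt free within 08:00–18:30: 10:15–11:15, 14:45–16:15.
Callum ∩ Mina: 10:45–11:45, 13:30–14:00, 15:30–18:30.
Callum ∩ Mina ∩ Wyatt: 10:45–11:15, 15:30–16:15.
Windows ≥ 45 min: 15:30–16:15.
Latest start in the last window 15:30–16:15 is 16:15 − 45 min = 15:30.

15:30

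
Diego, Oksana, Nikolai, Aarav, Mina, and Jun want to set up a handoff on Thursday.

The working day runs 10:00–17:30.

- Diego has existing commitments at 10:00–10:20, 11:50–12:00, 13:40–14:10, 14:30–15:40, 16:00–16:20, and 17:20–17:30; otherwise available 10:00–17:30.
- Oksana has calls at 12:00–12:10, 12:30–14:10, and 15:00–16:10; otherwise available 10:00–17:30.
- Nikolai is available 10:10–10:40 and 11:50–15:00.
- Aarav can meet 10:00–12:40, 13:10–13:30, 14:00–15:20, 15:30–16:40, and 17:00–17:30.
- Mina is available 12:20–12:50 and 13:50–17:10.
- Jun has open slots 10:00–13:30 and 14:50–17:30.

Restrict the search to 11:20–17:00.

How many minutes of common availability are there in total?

10 minutes

Diego free within 10:00–17:30: 10:20–11:50, 12:00–13:40, 14:10–14:30, 15:40–16:00, 16:20–17:20.
Oksana free within 10:00–17:30: 10:00–12:00, 12:10–12:30, 14:10–15:00, 16:10–17:30.
Diego ∩ Oksana: 10:20–11:50, 12:10–12:30, 14:10–14:30, 16:20–17:20.
Diego ∩ Oksana ∩ Nikolai: 10:20–10:40, 12:10–12:30, 14:10–14:30.
Diego ∩ Oksana ∩ Nikolai ∩ Aarav: 10:20–10:40, 12:10–12:30, 14:10–14:30.
Diego ∩ Oksana ∩ Nikolai ∩ Aarav ∩ Mina: 12:20–12:30, 14:10–14:30.
Diego ∩ Oksana ∩ Nikolai ∩ Aarav ∩ Mina ∩ Jun: 12:20–12:30.
Restricted to 11:20–17:00: 12:20–12:30.
Total common minutes: 10.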